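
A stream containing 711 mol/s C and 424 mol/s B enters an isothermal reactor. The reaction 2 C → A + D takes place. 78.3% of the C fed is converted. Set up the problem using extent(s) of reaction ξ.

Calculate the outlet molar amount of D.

278 mol/s

C reacted = 0.783 × 711 = 556.7 mol/s; ν_C = −2, so ξ = 556.7/2 = 278.4 mol/s.
Outlet amounts (n = n₀ + ν ξ):
  C: 711 − 2(278.4) = 154.3
  A: 0 + 1(278.4) = 278.4
  D: 0 + 1(278.4) = 278.4
  B: 424 (inert)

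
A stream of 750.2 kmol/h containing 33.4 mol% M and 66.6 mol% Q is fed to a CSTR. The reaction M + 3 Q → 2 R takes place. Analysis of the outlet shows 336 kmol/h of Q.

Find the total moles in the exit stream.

641 kmol/h

For Q: n = n₀ − 3ξ → 336 = 499.6 − 3ξ, giving ξ = 54.54 kmol/h.
Outlet amounts (n = n₀ + ν ξ):
  M: 250.6 − 1(54.54) = 196
  Q: 499.6 − 3(54.54) = 336
  R: 0 + 2(54.54) = 109.1
Total out = 196 + 336 + 109.1 = 641.1 kmol/h.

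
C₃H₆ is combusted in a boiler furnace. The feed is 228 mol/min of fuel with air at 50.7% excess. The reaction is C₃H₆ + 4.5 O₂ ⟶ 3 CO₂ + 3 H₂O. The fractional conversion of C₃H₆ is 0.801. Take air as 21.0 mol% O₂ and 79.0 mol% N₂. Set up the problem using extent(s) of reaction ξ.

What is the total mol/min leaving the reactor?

Stoichiometric O₂ = 4.5 × 228 = 1026 mol/min; O₂ fed = 1026 × 1.507 = 1546 mol/min.
N₂ fed = 1546 × 79/21 = 5817 mol/min.
Fuel reacted = 0.801 × 228 → ξ = 182.6 mol/min.
Outlet (n = n₀ + ν ξ):
  C₃H₆: 228 − 1(182.6) = 45.37
  O₂: 1546 − 4.5(182.6) = 724.4
  N₂: 5817 (inert)
  CO₂: 0 + 3(182.6) = 547.9
  H₂O: 0 + 3(182.6) = 547.9
Total out = 45.37 + 724.4 + 5817 + 547.9 + 547.9 = 7682 mol/min.

7680 mol/min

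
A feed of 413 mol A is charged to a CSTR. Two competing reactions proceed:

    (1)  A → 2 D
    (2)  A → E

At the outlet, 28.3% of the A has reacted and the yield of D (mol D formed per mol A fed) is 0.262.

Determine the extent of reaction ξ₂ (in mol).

Yield of D: 2ξ₁ / 413 = 0.262 → ξ₁ = 54.1 mol.
Conversion of A: 1ξ₁ + 1ξ₂ = 0.283 × 413 = 116.9 → ξ₂ = 62.78 mol.
Outlet amounts (n = n₀ + Σ ν·ξ):
  A: 413 − 1(54.1) − 1(62.78) = 296.1
  D: 0 + 2(54.1) = 108.2
  E: 0 + 1(62.78) = 62.78

ξ₂ = 62.8 mol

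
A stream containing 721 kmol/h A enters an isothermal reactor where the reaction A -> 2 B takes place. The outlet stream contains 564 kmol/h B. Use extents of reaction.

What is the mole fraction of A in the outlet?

For B: n = n₀ + 2ξ → 564 = 0 + 2ξ, giving ξ = 282 kmol/h.
Outlet amounts (n = n₀ + ν ξ):
  A: 721 − 1(282) = 439
  B: 0 + 2(282) = 564
Total out = 1003 kmol/h; y_A = 439 / 1003 = 0.4377.

0.438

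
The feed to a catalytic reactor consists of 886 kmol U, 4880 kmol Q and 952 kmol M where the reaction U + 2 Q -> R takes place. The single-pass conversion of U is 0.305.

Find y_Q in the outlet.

0.702

U reacted = 0.305 × 886 = 270.2 kmol; ν_U = −1, so ξ = 270.2/1 = 270.2 kmol.
Outlet amounts (n = n₀ + ν ξ):
  U: 886 − 1(270.2) = 615.8
  Q: 4880 − 2(270.2) = 4340
  R: 0 + 1(270.2) = 270.2
  M: 952 (inert)
Total out = 6178 kmol; y_Q = 4340 / 6178 = 0.7025.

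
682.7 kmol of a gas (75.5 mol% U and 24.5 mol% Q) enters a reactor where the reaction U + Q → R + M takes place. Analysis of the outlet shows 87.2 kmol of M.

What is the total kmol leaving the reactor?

For M: n = n₀ + 1ξ → 87.2 = 0 + 1ξ, giving ξ = 87.2 kmol.
Outlet amounts (n = n₀ + ν ξ):
  U: 515.4 − 1(87.2) = 428.2
  Q: 167.3 − 1(87.2) = 80.06
  R: 0 + 1(87.2) = 87.2
  M: 0 + 1(87.2) = 87.2
Total out = 428.2 + 80.06 + 87.2 + 87.2 = 682.7 kmol.

683 kmol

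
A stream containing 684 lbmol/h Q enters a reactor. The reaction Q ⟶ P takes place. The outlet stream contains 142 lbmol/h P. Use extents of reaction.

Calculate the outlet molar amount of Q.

For P: n = n₀ + 1ξ → 142 = 0 + 1ξ, giving ξ = 142 lbmol/h.
Outlet amounts (n = n₀ + ν ξ):
  Q: 684 − 1(142) = 542
  P: 0 + 1(142) = 142

542 lbmol/h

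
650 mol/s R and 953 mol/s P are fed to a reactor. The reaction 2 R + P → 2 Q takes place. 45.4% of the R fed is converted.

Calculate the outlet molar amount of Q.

295 mol/s

R reacted = 0.454 × 650 = 295.1 mol/s; ν_R = −2, so ξ = 295.1/2 = 147.6 mol/s.
Outlet amounts (n = n₀ + ν ξ):
  R: 650 − 2(147.6) = 354.9
  P: 953 − 1(147.6) = 805.5
  Q: 0 + 2(147.6) = 295.1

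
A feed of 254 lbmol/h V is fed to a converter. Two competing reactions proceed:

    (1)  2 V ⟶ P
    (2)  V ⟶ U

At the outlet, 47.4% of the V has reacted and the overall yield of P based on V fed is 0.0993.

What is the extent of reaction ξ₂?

Yield of P: 1ξ₁ / 254 = 0.0993 → ξ₁ = 25.22 lbmol/h.
Conversion of V: 2ξ₁ + 1ξ₂ = 0.474 × 254 = 120.4 → ξ₂ = 69.95 lbmol/h.
Outlet amounts (n = n₀ + Σ ν·ξ):
  V: 254 − 2(25.22) − 1(69.95) = 133.6
  P: 0 + 1(25.22) = 25.22
  U: 0 + 1(69.95) = 69.95

ξ₂ = 70 lbmol/h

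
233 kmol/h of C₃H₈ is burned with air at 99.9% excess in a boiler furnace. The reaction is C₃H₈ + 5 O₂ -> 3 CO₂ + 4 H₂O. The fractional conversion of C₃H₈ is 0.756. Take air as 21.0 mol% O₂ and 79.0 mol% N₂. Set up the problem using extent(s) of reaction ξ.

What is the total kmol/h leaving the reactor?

11500 kmol/h

Stoichiometric O₂ = 5 × 233 = 1165 kmol/h; O₂ fed = 1165 × 1.999 = 2329 kmol/h.
N₂ fed = 2329 × 79/21 = 8761 kmol/h.
Fuel reacted = 0.756 × 233 → ξ = 176.1 kmol/h.
Outlet (n = n₀ + ν ξ):
  C₃H₈: 233 − 1(176.1) = 56.85
  O₂: 2329 − 5(176.1) = 1448
  N₂: 8761 (inert)
  CO₂: 0 + 3(176.1) = 528.4
  H₂O: 0 + 4(176.1) = 704.6
Total out = 56.85 + 1448 + 8761 + 528.4 + 704.6 = 11500 kmol/h.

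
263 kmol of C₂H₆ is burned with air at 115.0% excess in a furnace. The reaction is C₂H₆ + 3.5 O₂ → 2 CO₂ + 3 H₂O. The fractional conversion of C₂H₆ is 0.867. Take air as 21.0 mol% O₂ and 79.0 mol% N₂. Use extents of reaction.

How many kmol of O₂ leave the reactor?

1180 kmol

Stoichiometric O₂ = 3.5 × 263 = 920.5 kmol; O₂ fed = 920.5 × 2.150 = 1979 kmol.
N₂ fed = 1979 × 79/21 = 7445 kmol.
Fuel reacted = 0.867 × 263 → ξ = 228 kmol.
Outlet (n = n₀ + ν ξ):
  C₂H₆: 263 − 1(228) = 34.98
  O₂: 1979 − 3.5(228) = 1181
  N₂: 7445 (inert)
  CO₂: 0 + 2(228) = 456
  H₂O: 0 + 3(228) = 684.1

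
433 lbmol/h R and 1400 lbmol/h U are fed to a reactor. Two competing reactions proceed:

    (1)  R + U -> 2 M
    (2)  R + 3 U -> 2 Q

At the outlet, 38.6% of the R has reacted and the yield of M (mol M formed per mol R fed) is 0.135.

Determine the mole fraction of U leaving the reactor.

0.615

Yield of M: 2ξ₁ / 433 = 0.135 → ξ₁ = 29.23 lbmol/h.
Conversion of R: 1ξ₁ + 1ξ₂ = 0.386 × 433 = 167.1 → ξ₂ = 137.9 lbmol/h.
Outlet amounts (n = n₀ + Σ ν·ξ):
  R: 433 − 1(29.23) − 1(137.9) = 265.9
  U: 1400 − 1(29.23) − 3(137.9) = 957
  M: 0 + 2(29.23) = 58.46
  Q: 0 + 2(137.9) = 275.8
Total out = 1557 lbmol/h; y_U = 957 / 1557 = 0.6146.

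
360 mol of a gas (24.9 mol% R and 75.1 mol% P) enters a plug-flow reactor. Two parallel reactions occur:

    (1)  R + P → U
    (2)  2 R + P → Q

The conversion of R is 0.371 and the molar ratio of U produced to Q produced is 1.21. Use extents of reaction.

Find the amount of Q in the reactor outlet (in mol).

Conversion of R: R consumed = 0.371 × 89.64 = 33.26 mol = 1ξ₁ + 2ξ₂.
Selectivity: 1ξ₁ / (1ξ₂) = 1.21 → ξ₁ = 1.21 ξ₂.
Substitute: (1·1.21 + 2) ξ₂ = 33.26 → ξ₂ = 10.36 mol, ξ₁ = 12.54 mol.
Outlet amounts (n = n₀ + Σ ν·ξ):
  R: 89.64 − 1(12.54) − 2(10.36) = 56.38
  P: 270.4 − 1(12.54) − 1(10.36) = 247.5
  U: 0 + 1(12.54) = 12.54
  Q: 0 + 1(10.36) = 10.36

10.4 mol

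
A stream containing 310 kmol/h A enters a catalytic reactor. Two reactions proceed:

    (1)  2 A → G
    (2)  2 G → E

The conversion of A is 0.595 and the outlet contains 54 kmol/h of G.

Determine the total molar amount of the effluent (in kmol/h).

Conversion of A: A consumed = 2ξ₁ = 0.595 × 310 → ξ₁ = 92.22 kmol/h.
G balance: n_G = 0 + 1ξ₁ − 2ξ₂ = 54 → ξ₂ = (1·92.22 − 54)/2 = 19.11 kmol/h.
Outlet amounts (n = n₀ + Σ ν·ξ):
  A: 310 − 2(92.22) = 125.6
  G: 0 + 1(92.22) − 2(19.11) = 54
  E: 0 + 1(19.11) = 19.11
Total out = 125.6 + 54 + 19.11 = 198.7 kmol/h.

199 kmol/h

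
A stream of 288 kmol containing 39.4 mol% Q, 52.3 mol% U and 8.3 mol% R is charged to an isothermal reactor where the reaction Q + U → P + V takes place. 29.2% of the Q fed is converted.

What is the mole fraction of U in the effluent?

Q reacted = 0.292 × 113.5 = 33.13 kmol; ν_Q = −1, so ξ = 33.13/1 = 33.13 kmol.
Outlet amounts (n = n₀ + ν ξ):
  Q: 113.5 − 1(33.13) = 80.34
  U: 150.6 − 1(33.13) = 117.5
  P: 0 + 1(33.13) = 33.13
  V: 0 + 1(33.13) = 33.13
  R: 23.9 (inert)
Total out = 288 kmol; y_U = 117.5 / 288 = 0.408.

0.408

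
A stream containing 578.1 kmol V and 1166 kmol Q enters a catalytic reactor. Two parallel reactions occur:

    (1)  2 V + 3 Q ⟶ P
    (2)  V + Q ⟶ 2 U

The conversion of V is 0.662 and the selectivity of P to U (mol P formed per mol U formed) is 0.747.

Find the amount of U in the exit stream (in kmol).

Conversion of V: V consumed = 0.662 × 578.1 = 382.7 kmol = 2ξ₁ + 1ξ₂.
Selectivity: 1ξ₁ / (2ξ₂) = 0.747 → ξ₁ = 1.494 ξ₂.
Substitute: (2·1.494 + 1) ξ₂ = 382.7 → ξ₂ = 95.96 kmol, ξ₁ = 143.4 kmol.
Outlet amounts (n = n₀ + Σ ν·ξ):
  V: 578.1 − 2(143.4) − 1(95.96) = 195.4
  Q: 1166 − 3(143.4) − 1(95.96) = 639.9
  P: 0 + 1(143.4) = 143.4
  U: 0 + 2(95.96) = 191.9

192 kmol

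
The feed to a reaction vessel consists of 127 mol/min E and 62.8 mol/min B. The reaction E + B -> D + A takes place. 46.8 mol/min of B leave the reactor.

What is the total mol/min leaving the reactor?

For B: n = n₀ − 1ξ → 46.8 = 62.8 − 1ξ, giving ξ = 16 mol/min.
Outlet amounts (n = n₀ + ν ξ):
  E: 127 − 1(16) = 111
  B: 62.8 − 1(16) = 46.8
  D: 0 + 1(16) = 16
  A: 0 + 1(16) = 16
Total out = 111 + 46.8 + 16 + 16 = 189.8 mol/min.

190 mol/min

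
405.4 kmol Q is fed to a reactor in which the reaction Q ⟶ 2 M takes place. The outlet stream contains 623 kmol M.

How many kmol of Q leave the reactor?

93.9 kmol

For M: n = n₀ + 2ξ → 623 = 0 + 2ξ, giving ξ = 311.5 kmol.
Outlet amounts (n = n₀ + ν ξ):
  Q: 405.4 − 1(311.5) = 93.9
  M: 0 + 2(311.5) = 623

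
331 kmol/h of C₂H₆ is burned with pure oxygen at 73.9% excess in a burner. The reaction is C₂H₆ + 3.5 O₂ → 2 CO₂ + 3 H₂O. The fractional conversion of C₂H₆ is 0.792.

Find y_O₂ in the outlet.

0.443

Stoichiometric O₂ = 3.5 × 331 = 1158 kmol/h; O₂ fed = 1158 × 1.739 = 2015 kmol/h.
Fuel reacted = 0.792 × 331 → ξ = 262.2 kmol/h.
Outlet (n = n₀ + ν ξ):
  C₂H₆: 331 − 1(262.2) = 68.85
  O₂: 2015 − 3.5(262.2) = 1097
  CO₂: 0 + 2(262.2) = 524.3
  H₂O: 0 + 3(262.2) = 786.5
Total out = 2477 kmol/h; y_O₂ = 1097 / 2477 = 0.443.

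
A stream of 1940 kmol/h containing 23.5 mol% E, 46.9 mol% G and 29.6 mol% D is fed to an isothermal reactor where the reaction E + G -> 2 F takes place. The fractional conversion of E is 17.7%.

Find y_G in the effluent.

E reacted = 0.177 × 455.9 = 80.69 kmol/h; ν_E = −1, so ξ = 80.69/1 = 80.69 kmol/h.
Outlet amounts (n = n₀ + ν ξ):
  E: 455.9 − 1(80.69) = 375.2
  G: 909.9 − 1(80.69) = 829.2
  F: 0 + 2(80.69) = 161.4
  D: 574.2 (inert)
Total out = 1940 kmol/h; y_G = 829.2 / 1940 = 0.4274.

0.427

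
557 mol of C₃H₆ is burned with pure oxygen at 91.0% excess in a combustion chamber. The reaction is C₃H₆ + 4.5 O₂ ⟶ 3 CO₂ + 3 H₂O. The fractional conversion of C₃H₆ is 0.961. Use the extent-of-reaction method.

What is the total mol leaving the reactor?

5610 mol

Stoichiometric O₂ = 4.5 × 557 = 2506 mol; O₂ fed = 2506 × 1.910 = 4787 mol.
Fuel reacted = 0.961 × 557 → ξ = 535.3 mol.
Outlet (n = n₀ + ν ξ):
  C₃H₆: 557 − 1(535.3) = 21.72
  O₂: 4787 − 4.5(535.3) = 2379
  CO₂: 0 + 3(535.3) = 1606
  H₂O: 0 + 3(535.3) = 1606
Total out = 21.72 + 2379 + 1606 + 1606 = 5612 mol.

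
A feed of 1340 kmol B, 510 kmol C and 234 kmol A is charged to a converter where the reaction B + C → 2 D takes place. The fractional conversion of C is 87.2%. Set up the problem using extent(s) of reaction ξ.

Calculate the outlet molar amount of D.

C reacted = 0.872 × 510 = 444.7 kmol; ν_C = −1, so ξ = 444.7/1 = 444.7 kmol.
Outlet amounts (n = n₀ + ν ξ):
  B: 1340 − 1(444.7) = 895.3
  C: 510 − 1(444.7) = 65.28
  D: 0 + 2(444.7) = 889.4
  A: 234 (inert)

889 kmol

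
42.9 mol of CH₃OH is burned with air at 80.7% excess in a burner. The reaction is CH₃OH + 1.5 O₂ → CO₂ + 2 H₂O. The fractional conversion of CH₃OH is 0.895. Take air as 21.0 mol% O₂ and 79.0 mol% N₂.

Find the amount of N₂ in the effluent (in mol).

Stoichiometric O₂ = 1.5 × 42.9 = 64.35 mol; O₂ fed = 64.35 × 1.807 = 116.3 mol.
N₂ fed = 116.3 × 79/21 = 437.4 mol.
Fuel reacted = 0.895 × 42.9 → ξ = 38.4 mol.
Outlet (n = n₀ + ν ξ):
  CH₃OH: 42.9 − 1(38.4) = 4.505
  O₂: 116.3 − 1.5(38.4) = 58.69
  N₂: 437.4 (inert)
  CO₂: 0 + 1(38.4) = 38.4
  H₂O: 0 + 2(38.4) = 76.79

437 mol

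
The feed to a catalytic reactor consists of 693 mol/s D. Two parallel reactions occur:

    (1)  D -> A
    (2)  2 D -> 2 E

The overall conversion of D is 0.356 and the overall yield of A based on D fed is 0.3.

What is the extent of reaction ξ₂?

Yield of A: 1ξ₁ / 693 = 0.3 → ξ₁ = 207.9 mol/s.
Conversion of D: 1ξ₁ + 2ξ₂ = 0.356 × 693 = 246.7 → ξ₂ = 19.4 mol/s.
Outlet amounts (n = n₀ + Σ ν·ξ):
  D: 693 − 1(207.9) − 2(19.4) = 446.3
  A: 0 + 1(207.9) = 207.9
  E: 0 + 2(19.4) = 38.81

ξ₂ = 19.4 mol/s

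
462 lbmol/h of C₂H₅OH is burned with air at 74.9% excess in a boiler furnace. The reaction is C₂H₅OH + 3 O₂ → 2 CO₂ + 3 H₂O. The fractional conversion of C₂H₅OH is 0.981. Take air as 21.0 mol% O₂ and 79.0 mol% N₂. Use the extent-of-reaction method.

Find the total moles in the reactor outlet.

Stoichiometric O₂ = 3 × 462 = 1386 lbmol/h; O₂ fed = 1386 × 1.749 = 2424 lbmol/h.
N₂ fed = 2424 × 79/21 = 9119 lbmol/h.
Fuel reacted = 0.981 × 462 → ξ = 453.2 lbmol/h.
Outlet (n = n₀ + ν ξ):
  C₂H₅OH: 462 − 1(453.2) = 8.778
  O₂: 2424 − 3(453.2) = 1064
  N₂: 9119 (inert)
  CO₂: 0 + 2(453.2) = 906.4
  H₂O: 0 + 3(453.2) = 1360
Total out = 8.778 + 1064 + 9119 + 906.4 + 1360 = 12460 lbmol/h.

12500 lbmol/h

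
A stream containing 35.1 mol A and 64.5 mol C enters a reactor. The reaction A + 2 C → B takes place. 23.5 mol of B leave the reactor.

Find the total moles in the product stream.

52.6 mol

For B: n = n₀ + 1ξ → 23.5 = 0 + 1ξ, giving ξ = 23.5 mol.
Outlet amounts (n = n₀ + ν ξ):
  A: 35.1 − 1(23.5) = 11.6
  C: 64.5 − 2(23.5) = 17.5
  B: 0 + 1(23.5) = 23.5
Total out = 11.6 + 17.5 + 23.5 = 52.6 mol.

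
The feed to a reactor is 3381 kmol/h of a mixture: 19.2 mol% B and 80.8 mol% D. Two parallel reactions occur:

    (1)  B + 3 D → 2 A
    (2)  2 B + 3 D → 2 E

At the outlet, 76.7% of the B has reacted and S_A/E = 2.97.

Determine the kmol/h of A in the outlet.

595 kmol/h

Conversion of B: B consumed = 0.767 × 649.2 = 497.9 kmol/h = 1ξ₁ + 2ξ₂.
Selectivity: 2ξ₁ / (2ξ₂) = 2.97 → ξ₁ = 2.97 ξ₂.
Substitute: (1·2.97 + 2) ξ₂ = 497.9 → ξ₂ = 100.2 kmol/h, ξ₁ = 297.5 kmol/h.
Outlet amounts (n = n₀ + Σ ν·ξ):
  B: 649.2 − 1(297.5) − 2(100.2) = 151.3
  D: 2732 − 3(297.5) − 3(100.2) = 1539
  A: 0 + 2(297.5) = 595.1
  E: 0 + 2(100.2) = 200.4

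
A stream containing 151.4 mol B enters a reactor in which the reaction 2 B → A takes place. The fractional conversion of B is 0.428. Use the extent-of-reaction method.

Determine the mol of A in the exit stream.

B reacted = 0.428 × 151.4 = 64.8 mol; ν_B = −2, so ξ = 64.8/2 = 32.4 mol.
Outlet amounts (n = n₀ + ν ξ):
  B: 151.4 − 2(32.4) = 86.6
  A: 0 + 1(32.4) = 32.4

32.4 mol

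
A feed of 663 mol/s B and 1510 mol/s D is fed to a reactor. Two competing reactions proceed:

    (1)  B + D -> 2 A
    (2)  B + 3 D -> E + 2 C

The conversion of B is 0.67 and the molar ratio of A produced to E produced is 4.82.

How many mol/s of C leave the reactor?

261 mol/s

Conversion of B: B consumed = 0.67 × 663 = 444.2 mol/s = 1ξ₁ + 1ξ₂.
Selectivity: 2ξ₁ / (1ξ₂) = 4.82 → ξ₁ = 2.41 ξ₂.
Substitute: (1·2.41 + 1) ξ₂ = 444.2 → ξ₂ = 130.3 mol/s, ξ₁ = 313.9 mol/s.
Outlet amounts (n = n₀ + Σ ν·ξ):
  B: 663 − 1(313.9) − 1(130.3) = 218.8
  D: 1510 − 1(313.9) − 3(130.3) = 805.3
  A: 0 + 2(313.9) = 627.9
  E: 0 + 1(130.3) = 130.3
  C: 0 + 2(130.3) = 260.5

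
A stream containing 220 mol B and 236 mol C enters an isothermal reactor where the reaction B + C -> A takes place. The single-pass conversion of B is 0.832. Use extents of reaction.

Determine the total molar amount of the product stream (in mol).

B reacted = 0.832 × 220 = 183 mol; ν_B = −1, so ξ = 183/1 = 183 mol.
Outlet amounts (n = n₀ + ν ξ):
  B: 220 − 1(183) = 36.96
  C: 236 − 1(183) = 52.96
  A: 0 + 1(183) = 183
Total out = 36.96 + 52.96 + 183 = 273 mol.

273 mol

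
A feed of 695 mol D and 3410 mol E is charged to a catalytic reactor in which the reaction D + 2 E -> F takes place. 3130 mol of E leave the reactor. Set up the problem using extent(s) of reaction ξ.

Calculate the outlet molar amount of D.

For E: n = n₀ − 2ξ → 3130 = 3410 − 2ξ, giving ξ = 140 mol.
Outlet amounts (n = n₀ + ν ξ):
  D: 695 − 1(140) = 555
  E: 3410 − 2(140) = 3130
  F: 0 + 1(140) = 140

555 mol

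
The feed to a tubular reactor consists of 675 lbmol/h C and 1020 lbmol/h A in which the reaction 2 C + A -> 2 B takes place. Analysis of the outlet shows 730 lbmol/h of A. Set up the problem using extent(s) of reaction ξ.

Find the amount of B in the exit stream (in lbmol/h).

580 lbmol/h

For A: n = n₀ − 1ξ → 730 = 1020 − 1ξ, giving ξ = 290 lbmol/h.
Outlet amounts (n = n₀ + ν ξ):
  C: 675 − 2(290) = 95
  A: 1020 − 1(290) = 730
  B: 0 + 2(290) = 580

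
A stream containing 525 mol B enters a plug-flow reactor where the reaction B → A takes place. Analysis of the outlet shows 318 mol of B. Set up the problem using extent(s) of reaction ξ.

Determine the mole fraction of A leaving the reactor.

0.394

For B: n = n₀ − 1ξ → 318 = 525 − 1ξ, giving ξ = 207 mol.
Outlet amounts (n = n₀ + ν ξ):
  B: 525 − 1(207) = 318
  A: 0 + 1(207) = 207
Total out = 525 mol; y_A = 207 / 525 = 0.3943.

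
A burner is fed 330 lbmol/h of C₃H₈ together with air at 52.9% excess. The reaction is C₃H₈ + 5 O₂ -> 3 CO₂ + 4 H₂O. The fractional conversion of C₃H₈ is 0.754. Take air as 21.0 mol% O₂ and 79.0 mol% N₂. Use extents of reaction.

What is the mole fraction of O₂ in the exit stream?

Stoichiometric O₂ = 5 × 330 = 1650 lbmol/h; O₂ fed = 1650 × 1.529 = 2523 lbmol/h.
N₂ fed = 2523 × 79/21 = 9491 lbmol/h.
Fuel reacted = 0.754 × 330 → ξ = 248.8 lbmol/h.
Outlet (n = n₀ + ν ξ):
  C₃H₈: 330 − 1(248.8) = 81.18
  O₂: 2523 − 5(248.8) = 1279
  N₂: 9491 (inert)
  CO₂: 0 + 3(248.8) = 746.5
  H₂O: 0 + 4(248.8) = 995.3
Total out = 12590 lbmol/h; y_O₂ = 1279 / 12590 = 0.1015.

0.102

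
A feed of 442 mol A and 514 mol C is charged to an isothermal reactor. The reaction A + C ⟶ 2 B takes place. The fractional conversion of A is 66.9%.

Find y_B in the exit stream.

A reacted = 0.669 × 442 = 295.7 mol; ν_A = −1, so ξ = 295.7/1 = 295.7 mol.
Outlet amounts (n = n₀ + ν ξ):
  A: 442 − 1(295.7) = 146.3
  C: 514 − 1(295.7) = 218.3
  B: 0 + 2(295.7) = 591.4
Total out = 956 mol; y_B = 591.4 / 956 = 0.6186.

0.619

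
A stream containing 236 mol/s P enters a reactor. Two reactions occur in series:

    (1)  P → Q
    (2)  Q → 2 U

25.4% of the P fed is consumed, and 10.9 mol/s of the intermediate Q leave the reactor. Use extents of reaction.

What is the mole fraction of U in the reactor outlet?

0.344

Conversion of P: P consumed = 1ξ₁ = 0.254 × 236 → ξ₁ = 59.94 mol/s.
Q balance: n_Q = 0 + 1ξ₁ − 1ξ₂ = 10.9 → ξ₂ = (1·59.94 − 10.9)/1 = 49.04 mol/s.
Outlet amounts (n = n₀ + Σ ν·ξ):
  P: 236 − 1(59.94) = 176.1
  Q: 0 + 1(59.94) − 1(49.04) = 10.9
  U: 0 + 2(49.04) = 98.09
Total out = 285 mol/s; y_U = 98.09 / 285 = 0.3441.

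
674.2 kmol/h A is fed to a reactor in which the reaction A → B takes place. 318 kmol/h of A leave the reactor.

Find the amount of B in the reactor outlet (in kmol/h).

For A: n = n₀ − 1ξ → 318 = 674.2 − 1ξ, giving ξ = 356.2 kmol/h.
Outlet amounts (n = n₀ + ν ξ):
  A: 674.2 − 1(356.2) = 318
  B: 0 + 1(356.2) = 356.2

356 kmol/h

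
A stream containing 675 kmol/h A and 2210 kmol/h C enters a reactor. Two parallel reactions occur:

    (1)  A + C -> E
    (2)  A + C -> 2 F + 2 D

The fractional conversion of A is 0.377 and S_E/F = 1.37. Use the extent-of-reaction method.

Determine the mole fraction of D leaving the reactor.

Conversion of A: A consumed = 0.377 × 675 = 254.5 kmol/h = 1ξ₁ + 1ξ₂.
Selectivity: 1ξ₁ / (2ξ₂) = 1.37 → ξ₁ = 2.74 ξ₂.
Substitute: (1·2.74 + 1) ξ₂ = 254.5 → ξ₂ = 68.04 kmol/h, ξ₁ = 186.4 kmol/h.
Outlet amounts (n = n₀ + Σ ν·ξ):
  A: 675 − 1(186.4) − 1(68.04) = 420.5
  C: 2210 − 1(186.4) − 1(68.04) = 1956
  E: 0 + 1(186.4) = 186.4
  F: 0 + 2(68.04) = 136.1
  D: 0 + 2(68.04) = 136.1
Total out = 2835 kmol/h; y_D = 136.1 / 2835 = 0.04801.

0.048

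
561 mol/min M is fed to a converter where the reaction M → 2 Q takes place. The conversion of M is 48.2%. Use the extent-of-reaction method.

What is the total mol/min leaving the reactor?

831 mol/min

M reacted = 0.482 × 561 = 270.4 mol/min; ν_M = −1, so ξ = 270.4/1 = 270.4 mol/min.
Outlet amounts (n = n₀ + ν ξ):
  M: 561 − 1(270.4) = 290.6
  Q: 0 + 2(270.4) = 540.8
Total out = 290.6 + 540.8 = 831.4 mol/min.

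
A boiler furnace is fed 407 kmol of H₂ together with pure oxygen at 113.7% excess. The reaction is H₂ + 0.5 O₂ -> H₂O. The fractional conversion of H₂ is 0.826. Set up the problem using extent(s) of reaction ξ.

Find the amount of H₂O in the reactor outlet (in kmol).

336 kmol

Stoichiometric O₂ = 0.5 × 407 = 203.5 kmol; O₂ fed = 203.5 × 2.137 = 434.9 kmol.
Fuel reacted = 0.826 × 407 → ξ = 336.2 kmol.
Outlet (n = n₀ + ν ξ):
  H₂: 407 − 1(336.2) = 70.82
  O₂: 434.9 − 0.5(336.2) = 266.8
  H₂O: 0 + 1(336.2) = 336.2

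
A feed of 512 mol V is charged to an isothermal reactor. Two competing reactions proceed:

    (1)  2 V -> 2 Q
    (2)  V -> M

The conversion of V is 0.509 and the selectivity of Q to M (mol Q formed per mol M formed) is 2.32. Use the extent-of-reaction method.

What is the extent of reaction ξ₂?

ξ₂ = 78.5 mol

Conversion of V: V consumed = 0.509 × 512 = 260.6 mol = 2ξ₁ + 1ξ₂.
Selectivity: 2ξ₁ / (1ξ₂) = 2.32 → ξ₁ = 1.16 ξ₂.
Substitute: (2·1.16 + 1) ξ₂ = 260.6 → ξ₂ = 78.5 mol, ξ₁ = 91.06 mol.
Outlet amounts (n = n₀ + Σ ν·ξ):
  V: 512 − 2(91.06) − 1(78.5) = 251.4
  Q: 0 + 2(91.06) = 182.1
  M: 0 + 1(78.5) = 78.5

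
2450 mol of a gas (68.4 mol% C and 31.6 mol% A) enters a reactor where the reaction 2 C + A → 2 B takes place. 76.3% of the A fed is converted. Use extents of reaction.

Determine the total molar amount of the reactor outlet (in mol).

A reacted = 0.763 × 774.2 = 590.7 mol; ν_A = −1, so ξ = 590.7/1 = 590.7 mol.
Outlet amounts (n = n₀ + ν ξ):
  C: 1676 − 2(590.7) = 494.4
  A: 774.2 − 1(590.7) = 183.5
  B: 0 + 2(590.7) = 1181
Total out = 494.4 + 183.5 + 1181 = 1859 mol.

1860 mol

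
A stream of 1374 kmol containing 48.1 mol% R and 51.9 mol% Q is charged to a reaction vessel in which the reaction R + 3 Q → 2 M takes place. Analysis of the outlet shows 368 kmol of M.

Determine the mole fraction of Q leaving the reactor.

0.16

For M: n = n₀ + 2ξ → 368 = 0 + 2ξ, giving ξ = 184 kmol.
Outlet amounts (n = n₀ + ν ξ):
  R: 660.9 − 1(184) = 476.9
  Q: 713.1 − 3(184) = 161.1
  M: 0 + 2(184) = 368
Total out = 1006 kmol; y_Q = 161.1 / 1006 = 0.1601.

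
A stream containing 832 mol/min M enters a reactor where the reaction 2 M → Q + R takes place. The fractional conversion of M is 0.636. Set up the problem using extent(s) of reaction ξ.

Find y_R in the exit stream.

0.318

M reacted = 0.636 × 832 = 529.2 mol/min; ν_M = −2, so ξ = 529.2/2 = 264.6 mol/min.
Outlet amounts (n = n₀ + ν ξ):
  M: 832 − 2(264.6) = 302.8
  Q: 0 + 1(264.6) = 264.6
  R: 0 + 1(264.6) = 264.6
Total out = 832 mol/min; y_R = 264.6 / 832 = 0.318.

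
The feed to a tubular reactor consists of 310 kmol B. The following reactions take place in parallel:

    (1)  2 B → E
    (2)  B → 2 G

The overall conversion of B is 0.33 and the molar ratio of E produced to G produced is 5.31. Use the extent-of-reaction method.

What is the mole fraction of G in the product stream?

Conversion of B: B consumed = 0.33 × 310 = 102.3 kmol = 2ξ₁ + 1ξ₂.
Selectivity: 1ξ₁ / (2ξ₂) = 5.31 → ξ₁ = 10.62 ξ₂.
Substitute: (2·10.62 + 1) ξ₂ = 102.3 → ξ₂ = 4.6 kmol, ξ₁ = 48.85 kmol.
Outlet amounts (n = n₀ + Σ ν·ξ):
  B: 310 − 2(48.85) − 1(4.6) = 207.7
  E: 0 + 1(48.85) = 48.85
  G: 0 + 2(4.6) = 9.2
Total out = 265.7 kmol; y_G = 9.2 / 265.7 = 0.03462.

0.0346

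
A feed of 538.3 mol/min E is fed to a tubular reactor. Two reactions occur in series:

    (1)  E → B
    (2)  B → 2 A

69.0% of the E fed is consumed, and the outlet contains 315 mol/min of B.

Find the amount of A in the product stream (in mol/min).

113 mol/min

Conversion of E: E consumed = 1ξ₁ = 0.69 × 538.3 → ξ₁ = 371.4 mol/min.
B balance: n_B = 0 + 1ξ₁ − 1ξ₂ = 315 → ξ₂ = (1·371.4 − 315)/1 = 56.43 mol/min.
Outlet amounts (n = n₀ + Σ ν·ξ):
  E: 538.3 − 1(371.4) = 166.9
  B: 0 + 1(371.4) − 1(56.43) = 315
  A: 0 + 2(56.43) = 112.9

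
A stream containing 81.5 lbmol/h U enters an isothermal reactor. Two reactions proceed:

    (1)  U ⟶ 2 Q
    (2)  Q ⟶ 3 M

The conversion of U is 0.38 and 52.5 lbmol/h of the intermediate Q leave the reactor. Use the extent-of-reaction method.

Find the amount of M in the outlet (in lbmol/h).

Conversion of U: U consumed = 1ξ₁ = 0.38 × 81.5 → ξ₁ = 30.97 lbmol/h.
Q balance: n_Q = 0 + 2ξ₁ − 1ξ₂ = 52.5 → ξ₂ = (2·30.97 − 52.5)/1 = 9.44 lbmol/h.
Outlet amounts (n = n₀ + Σ ν·ξ):
  U: 81.5 − 1(30.97) = 50.53
  Q: 0 + 2(30.97) − 1(9.44) = 52.5
  M: 0 + 3(9.44) = 28.32

28.3 lbmol/h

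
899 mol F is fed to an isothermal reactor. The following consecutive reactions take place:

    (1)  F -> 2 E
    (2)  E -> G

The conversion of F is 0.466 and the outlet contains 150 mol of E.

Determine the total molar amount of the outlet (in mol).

Conversion of F: F consumed = 1ξ₁ = 0.466 × 899 → ξ₁ = 418.9 mol.
E balance: n_E = 0 + 2ξ₁ − 1ξ₂ = 150 → ξ₂ = (2·418.9 − 150)/1 = 687.9 mol.
Outlet amounts (n = n₀ + Σ ν·ξ):
  F: 899 − 1(418.9) = 480.1
  E: 0 + 2(418.9) − 1(687.9) = 150
  G: 0 + 1(687.9) = 687.9
Total out = 480.1 + 150 + 687.9 = 1318 mol.

1320 mol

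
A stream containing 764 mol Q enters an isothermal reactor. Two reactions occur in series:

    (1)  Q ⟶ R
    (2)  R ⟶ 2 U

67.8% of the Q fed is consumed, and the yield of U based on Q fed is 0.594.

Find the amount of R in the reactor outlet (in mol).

291 mol

Conversion of Q: Q consumed = 1ξ₁ = 0.678 × 764 → ξ₁ = 518 mol.
Yield of U: 2ξ₂ / 764 = 0.594 → ξ₂ = 226.9 mol.
Outlet amounts (n = n₀ + Σ ν·ξ):
  Q: 764 − 1(518) = 246
  R: 0 + 1(518) − 1(226.9) = 291.1
  U: 0 + 2(226.9) = 453.8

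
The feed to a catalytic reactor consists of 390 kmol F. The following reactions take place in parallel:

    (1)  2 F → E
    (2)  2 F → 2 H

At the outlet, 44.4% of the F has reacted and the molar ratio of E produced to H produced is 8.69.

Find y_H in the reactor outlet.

0.0306

Conversion of F: F consumed = 0.444 × 390 = 173.2 kmol = 2ξ₁ + 2ξ₂.
Selectivity: 1ξ₁ / (2ξ₂) = 8.69 → ξ₁ = 17.38 ξ₂.
Substitute: (2·17.38 + 2) ξ₂ = 173.2 → ξ₂ = 4.711 kmol, ξ₁ = 81.87 kmol.
Outlet amounts (n = n₀ + Σ ν·ξ):
  F: 390 − 2(81.87) − 2(4.711) = 216.8
  E: 0 + 1(81.87) = 81.87
  H: 0 + 2(4.711) = 9.421
Total out = 308.1 kmol; y_H = 9.421 / 308.1 = 0.03058.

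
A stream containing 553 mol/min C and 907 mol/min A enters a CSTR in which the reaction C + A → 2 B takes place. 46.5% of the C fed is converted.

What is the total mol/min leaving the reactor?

1460 mol/min

C reacted = 0.465 × 553 = 257.1 mol/min; ν_C = −1, so ξ = 257.1/1 = 257.1 mol/min.
Outlet amounts (n = n₀ + ν ξ):
  C: 553 − 1(257.1) = 295.9
  A: 907 − 1(257.1) = 649.9
  B: 0 + 2(257.1) = 514.3
Total out = 295.9 + 649.9 + 514.3 = 1460 mol/min.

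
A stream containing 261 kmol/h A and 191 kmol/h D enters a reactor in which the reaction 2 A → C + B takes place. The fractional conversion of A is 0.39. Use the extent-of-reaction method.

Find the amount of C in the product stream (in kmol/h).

50.9 kmol/h

A reacted = 0.39 × 261 = 101.8 kmol/h; ν_A = −2, so ξ = 101.8/2 = 50.9 kmol/h.
Outlet amounts (n = n₀ + ν ξ):
  A: 261 − 2(50.9) = 159.2
  C: 0 + 1(50.9) = 50.9
  B: 0 + 1(50.9) = 50.9
  D: 191 (inert)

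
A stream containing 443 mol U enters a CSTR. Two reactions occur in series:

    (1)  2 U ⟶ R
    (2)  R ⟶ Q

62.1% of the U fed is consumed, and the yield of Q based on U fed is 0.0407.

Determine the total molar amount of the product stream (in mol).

305 mol

Conversion of U: U consumed = 2ξ₁ = 0.621 × 443 → ξ₁ = 137.6 mol.
Yield of Q: 1ξ₂ / 443 = 0.0407 → ξ₂ = 18.03 mol.
Outlet amounts (n = n₀ + Σ ν·ξ):
  U: 443 − 2(137.6) = 167.9
  R: 0 + 1(137.6) − 1(18.03) = 119.5
  Q: 0 + 1(18.03) = 18.03
Total out = 167.9 + 119.5 + 18.03 = 305.4 mol.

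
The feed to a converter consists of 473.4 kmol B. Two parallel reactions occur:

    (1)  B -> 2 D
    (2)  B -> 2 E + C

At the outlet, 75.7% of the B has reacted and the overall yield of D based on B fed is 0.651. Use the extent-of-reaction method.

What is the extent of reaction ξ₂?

ξ₂ = 204 kmol

Yield of D: 2ξ₁ / 473.4 = 0.651 → ξ₁ = 154.1 kmol.
Conversion of B: 1ξ₁ + 1ξ₂ = 0.757 × 473.4 = 358.4 → ξ₂ = 204.3 kmol.
Outlet amounts (n = n₀ + Σ ν·ξ):
  B: 473.4 − 1(154.1) − 1(204.3) = 115
  D: 0 + 2(154.1) = 308.2
  E: 0 + 2(204.3) = 408.5
  C: 0 + 1(204.3) = 204.3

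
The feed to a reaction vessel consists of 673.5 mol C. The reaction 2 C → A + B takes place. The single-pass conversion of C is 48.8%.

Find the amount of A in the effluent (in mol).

C reacted = 0.488 × 673.5 = 328.7 mol; ν_C = −2, so ξ = 328.7/2 = 164.3 mol.
Outlet amounts (n = n₀ + ν ξ):
  C: 673.5 − 2(164.3) = 344.8
  A: 0 + 1(164.3) = 164.3
  B: 0 + 1(164.3) = 164.3

164 mol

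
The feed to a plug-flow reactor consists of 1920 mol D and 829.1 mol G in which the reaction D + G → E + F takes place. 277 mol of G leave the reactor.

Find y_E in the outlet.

For G: n = n₀ − 1ξ → 277 = 829.1 − 1ξ, giving ξ = 552.1 mol.
Outlet amounts (n = n₀ + ν ξ):
  D: 1920 − 1(552.1) = 1368
  G: 829.1 − 1(552.1) = 277
  E: 0 + 1(552.1) = 552.1
  F: 0 + 1(552.1) = 552.1
Total out = 2749 mol; y_E = 552.1 / 2749 = 0.2008.

0.201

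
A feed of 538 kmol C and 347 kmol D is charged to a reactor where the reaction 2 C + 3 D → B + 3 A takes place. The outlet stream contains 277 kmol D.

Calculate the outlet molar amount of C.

491 kmol

For D: n = n₀ − 3ξ → 277 = 347 − 3ξ, giving ξ = 23.33 kmol.
Outlet amounts (n = n₀ + ν ξ):
  C: 538 − 2(23.33) = 491.3
  D: 347 − 3(23.33) = 277
  B: 0 + 1(23.33) = 23.33
  A: 0 + 3(23.33) = 70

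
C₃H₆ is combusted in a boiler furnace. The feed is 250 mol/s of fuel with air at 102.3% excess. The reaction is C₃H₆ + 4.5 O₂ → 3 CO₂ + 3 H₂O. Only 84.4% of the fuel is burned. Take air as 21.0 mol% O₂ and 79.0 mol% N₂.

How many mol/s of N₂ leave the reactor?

Stoichiometric O₂ = 4.5 × 250 = 1125 mol/s; O₂ fed = 1125 × 2.023 = 2276 mol/s.
N₂ fed = 2276 × 79/21 = 8562 mol/s.
Fuel reacted = 0.844 × 250 → ξ = 211 mol/s.
Outlet (n = n₀ + ν ξ):
  C₃H₆: 250 − 1(211) = 39
  O₂: 2276 − 4.5(211) = 1326
  N₂: 8562 (inert)
  CO₂: 0 + 3(211) = 633
  H₂O: 0 + 3(211) = 633

8560 mol/s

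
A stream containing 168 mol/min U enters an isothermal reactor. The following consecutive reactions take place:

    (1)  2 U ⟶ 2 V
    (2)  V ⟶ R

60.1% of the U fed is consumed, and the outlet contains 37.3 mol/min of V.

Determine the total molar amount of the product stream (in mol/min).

168 mol/min

Conversion of U: U consumed = 2ξ₁ = 0.601 × 168 → ξ₁ = 50.48 mol/min.
V balance: n_V = 0 + 2ξ₁ − 1ξ₂ = 37.3 → ξ₂ = (2·50.48 − 37.3)/1 = 63.67 mol/min.
Outlet amounts (n = n₀ + Σ ν·ξ):
  U: 168 − 2(50.48) = 67.03
  V: 0 + 2(50.48) − 1(63.67) = 37.3
  R: 0 + 1(63.67) = 63.67
Total out = 67.03 + 37.3 + 63.67 = 168 mol/min.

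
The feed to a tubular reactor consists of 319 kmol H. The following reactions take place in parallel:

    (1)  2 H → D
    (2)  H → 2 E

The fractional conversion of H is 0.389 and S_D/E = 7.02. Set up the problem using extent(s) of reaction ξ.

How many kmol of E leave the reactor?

8.53 kmol

Conversion of H: H consumed = 0.389 × 319 = 124.1 kmol = 2ξ₁ + 1ξ₂.
Selectivity: 1ξ₁ / (2ξ₂) = 7.02 → ξ₁ = 14.04 ξ₂.
Substitute: (2·14.04 + 1) ξ₂ = 124.1 → ξ₂ = 4.267 kmol, ξ₁ = 59.91 kmol.
Outlet amounts (n = n₀ + Σ ν·ξ):
  H: 319 − 2(59.91) − 1(4.267) = 194.9
  D: 0 + 1(59.91) = 59.91
  E: 0 + 2(4.267) = 8.534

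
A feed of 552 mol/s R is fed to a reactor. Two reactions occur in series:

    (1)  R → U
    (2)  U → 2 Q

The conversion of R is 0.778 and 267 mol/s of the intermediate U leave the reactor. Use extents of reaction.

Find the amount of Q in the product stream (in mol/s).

Conversion of R: R consumed = 1ξ₁ = 0.778 × 552 → ξ₁ = 429.5 mol/s.
U balance: n_U = 0 + 1ξ₁ − 1ξ₂ = 267 → ξ₂ = (1·429.5 − 267)/1 = 162.5 mol/s.
Outlet amounts (n = n₀ + Σ ν·ξ):
  R: 552 − 1(429.5) = 122.5
  U: 0 + 1(429.5) − 1(162.5) = 267
  Q: 0 + 2(162.5) = 324.9

325 mol/s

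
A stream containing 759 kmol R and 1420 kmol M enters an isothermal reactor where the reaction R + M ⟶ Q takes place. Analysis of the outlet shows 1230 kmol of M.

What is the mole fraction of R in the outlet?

For M: n = n₀ − 1ξ → 1230 = 1420 − 1ξ, giving ξ = 190 kmol.
Outlet amounts (n = n₀ + ν ξ):
  R: 759 − 1(190) = 569
  M: 1420 − 1(190) = 1230
  Q: 0 + 1(190) = 190
Total out = 1989 kmol; y_R = 569 / 1989 = 0.2861.

0.286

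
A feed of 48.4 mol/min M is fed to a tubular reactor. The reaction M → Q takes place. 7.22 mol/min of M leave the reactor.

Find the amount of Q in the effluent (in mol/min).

41.2 mol/min

For M: n = n₀ − 1ξ → 7.22 = 48.4 − 1ξ, giving ξ = 41.18 mol/min.
Outlet amounts (n = n₀ + ν ξ):
  M: 48.4 − 1(41.18) = 7.22
  Q: 0 + 1(41.18) = 41.18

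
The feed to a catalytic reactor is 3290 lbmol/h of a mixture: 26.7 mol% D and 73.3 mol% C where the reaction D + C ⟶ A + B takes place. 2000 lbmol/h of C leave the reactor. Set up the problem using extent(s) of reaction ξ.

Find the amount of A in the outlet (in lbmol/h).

For C: n = n₀ − 1ξ → 2000 = 2412 − 1ξ, giving ξ = 411.6 lbmol/h.
Outlet amounts (n = n₀ + ν ξ):
  D: 878.4 − 1(411.6) = 466.9
  C: 2412 − 1(411.6) = 2000
  A: 0 + 1(411.6) = 411.6
  B: 0 + 1(411.6) = 411.6

412 lbmol/h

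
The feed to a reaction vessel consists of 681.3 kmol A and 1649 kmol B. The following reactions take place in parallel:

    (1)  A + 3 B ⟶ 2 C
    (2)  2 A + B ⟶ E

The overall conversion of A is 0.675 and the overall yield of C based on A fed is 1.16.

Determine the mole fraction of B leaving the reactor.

0.292

Yield of C: 2ξ₁ / 681.3 = 1.16 → ξ₁ = 395.2 kmol.
Conversion of A: 1ξ₁ + 2ξ₂ = 0.675 × 681.3 = 459.9 → ξ₂ = 32.36 kmol.
Outlet amounts (n = n₀ + Σ ν·ξ):
  A: 681.3 − 1(395.2) − 2(32.36) = 221.4
  B: 1649 − 3(395.2) − 1(32.36) = 431.2
  C: 0 + 2(395.2) = 790.3
  E: 0 + 1(32.36) = 32.36
Total out = 1475 kmol; y_B = 431.2 / 1475 = 0.2923.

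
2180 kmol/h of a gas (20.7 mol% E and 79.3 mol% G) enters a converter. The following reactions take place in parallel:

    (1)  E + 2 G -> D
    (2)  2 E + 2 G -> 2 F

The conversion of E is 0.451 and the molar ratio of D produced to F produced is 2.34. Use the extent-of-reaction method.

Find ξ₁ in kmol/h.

ξ₁ = 143 kmol/h

Conversion of E: E consumed = 0.451 × 451.3 = 203.5 kmol/h = 1ξ₁ + 2ξ₂.
Selectivity: 1ξ₁ / (2ξ₂) = 2.34 → ξ₁ = 4.68 ξ₂.
Substitute: (1·4.68 + 2) ξ₂ = 203.5 → ξ₂ = 30.47 kmol/h, ξ₁ = 142.6 kmol/h.
Outlet amounts (n = n₀ + Σ ν·ξ):
  E: 451.3 − 1(142.6) − 2(30.47) = 247.7
  G: 1729 − 2(142.6) − 2(30.47) = 1383
  D: 0 + 1(142.6) = 142.6
  F: 0 + 2(30.47) = 60.93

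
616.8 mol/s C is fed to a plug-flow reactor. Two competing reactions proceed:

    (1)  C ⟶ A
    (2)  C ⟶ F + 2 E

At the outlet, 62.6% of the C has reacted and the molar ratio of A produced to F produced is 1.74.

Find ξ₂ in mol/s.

Conversion of C: C consumed = 0.626 × 616.8 = 386.1 mol/s = 1ξ₁ + 1ξ₂.
Selectivity: 1ξ₁ / (1ξ₂) = 1.74 → ξ₁ = 1.74 ξ₂.
Substitute: (1·1.74 + 1) ξ₂ = 386.1 → ξ₂ = 140.9 mol/s, ξ₁ = 245.2 mol/s.
Outlet amounts (n = n₀ + Σ ν·ξ):
  C: 616.8 − 1(245.2) − 1(140.9) = 230.7
  A: 0 + 1(245.2) = 245.2
  F: 0 + 1(140.9) = 140.9
  E: 0 + 2(140.9) = 281.8

ξ₂ = 141 mol/s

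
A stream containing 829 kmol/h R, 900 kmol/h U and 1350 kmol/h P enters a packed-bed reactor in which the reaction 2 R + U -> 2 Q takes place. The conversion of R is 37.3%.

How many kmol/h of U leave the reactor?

R reacted = 0.373 × 829 = 309.2 kmol/h; ν_R = −2, so ξ = 309.2/2 = 154.6 kmol/h.
Outlet amounts (n = n₀ + ν ξ):
  R: 829 − 2(154.6) = 519.8
  U: 900 − 1(154.6) = 745.4
  Q: 0 + 2(154.6) = 309.2
  P: 1350 (inert)

745 kmol/h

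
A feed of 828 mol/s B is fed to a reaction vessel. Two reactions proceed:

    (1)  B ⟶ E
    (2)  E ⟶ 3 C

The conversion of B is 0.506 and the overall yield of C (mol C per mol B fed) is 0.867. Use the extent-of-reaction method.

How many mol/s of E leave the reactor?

Conversion of B: B consumed = 1ξ₁ = 0.506 × 828 → ξ₁ = 419 mol/s.
Yield of C: 3ξ₂ / 828 = 0.867 → ξ₂ = 239.3 mol/s.
Outlet amounts (n = n₀ + Σ ν·ξ):
  B: 828 − 1(419) = 409
  E: 0 + 1(419) − 1(239.3) = 179.7
  C: 0 + 3(239.3) = 717.9

180 mol/s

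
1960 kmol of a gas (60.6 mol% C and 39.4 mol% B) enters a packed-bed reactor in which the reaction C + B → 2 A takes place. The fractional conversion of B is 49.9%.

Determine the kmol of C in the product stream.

B reacted = 0.499 × 772.2 = 385.3 kmol; ν_B = −1, so ξ = 385.3/1 = 385.3 kmol.
Outlet amounts (n = n₀ + ν ξ):
  C: 1188 − 1(385.3) = 802.4
  B: 772.2 − 1(385.3) = 386.9
  A: 0 + 2(385.3) = 770.7

802 kmol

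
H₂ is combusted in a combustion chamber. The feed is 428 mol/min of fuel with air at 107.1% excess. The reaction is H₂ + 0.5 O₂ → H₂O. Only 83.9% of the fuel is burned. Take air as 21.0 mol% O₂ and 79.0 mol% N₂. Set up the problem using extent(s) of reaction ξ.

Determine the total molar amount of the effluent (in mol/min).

Stoichiometric O₂ = 0.5 × 428 = 214 mol/min; O₂ fed = 214 × 2.071 = 443.2 mol/min.
N₂ fed = 443.2 × 79/21 = 1667 mol/min.
Fuel reacted = 0.839 × 428 → ξ = 359.1 mol/min.
Outlet (n = n₀ + ν ξ):
  H₂: 428 − 1(359.1) = 68.91
  O₂: 443.2 − 0.5(359.1) = 263.6
  N₂: 1667 (inert)
  H₂O: 0 + 1(359.1) = 359.1
Total out = 68.91 + 263.6 + 1667 + 359.1 = 2359 mol/min.

2360 mol/min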